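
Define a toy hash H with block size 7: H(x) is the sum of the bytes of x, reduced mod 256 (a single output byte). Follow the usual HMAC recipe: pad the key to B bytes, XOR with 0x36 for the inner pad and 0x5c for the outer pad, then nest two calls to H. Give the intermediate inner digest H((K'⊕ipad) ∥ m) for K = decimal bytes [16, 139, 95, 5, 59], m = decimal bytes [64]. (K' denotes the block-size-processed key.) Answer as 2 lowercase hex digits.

38

Key decimal bytes [16, 139, 95, 5, 59] = 10 8b 5f 05 3b is 5 bytes ≤ B = 7; zero-pad to 7 bytes: K' = 10 8b 5f 05 3b 00 00.
K' ⊕ ipad = 26 bd 69 33 0d 36 36.
Inner input = 26 bd 69 33 0d 36 36 ∥ 40.
Inner hash: sum = 38+189+105+51+13+54+54+64 = 568; mod 256 = 56 → 38.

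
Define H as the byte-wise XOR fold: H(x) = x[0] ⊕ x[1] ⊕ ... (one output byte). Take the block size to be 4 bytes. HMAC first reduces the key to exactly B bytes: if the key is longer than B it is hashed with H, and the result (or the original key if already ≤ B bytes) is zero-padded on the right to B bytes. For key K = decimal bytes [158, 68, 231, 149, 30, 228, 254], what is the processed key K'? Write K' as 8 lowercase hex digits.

ac000000

|K| = 7 > B = 4, so first hash the key.
H(K): XOR 9e⊕44⊕e7⊕95⊕1e⊕e4⊕fe = ac.
Zero-pad H(K) = ac to 4 bytes: K' = ac 00 00 00.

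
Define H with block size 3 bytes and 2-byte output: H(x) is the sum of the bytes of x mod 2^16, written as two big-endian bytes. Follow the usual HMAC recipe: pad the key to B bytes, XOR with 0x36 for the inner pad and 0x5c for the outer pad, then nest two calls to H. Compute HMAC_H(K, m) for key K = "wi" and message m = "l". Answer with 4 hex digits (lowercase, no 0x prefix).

00ff

Key "wi" = 77 69 is 2 bytes ≤ B = 3; zero-pad to 3 bytes: K' = 77 69 00.
K' ⊕ ipad = 41 5f 36.  K' ⊕ opad = 2b 35 5c.
Inner input = (K'⊕ipad) ∥ m = 41 5f 36 ∥ 6c.
Inner hash: sum = 65+95+54+108 = 322 → 01 42.
Outer input = (K'⊕opad) ∥ inner = 2b 35 5c ∥ 01 42.
Outer hash (tag): sum = 43+53+92+1+66 = 255 → 00 ff.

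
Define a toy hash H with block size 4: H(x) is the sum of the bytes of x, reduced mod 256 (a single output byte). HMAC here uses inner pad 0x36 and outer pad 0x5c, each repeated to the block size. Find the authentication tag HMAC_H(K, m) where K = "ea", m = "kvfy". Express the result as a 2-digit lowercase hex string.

04

Key "ea" = 65 61 is 2 bytes ≤ B = 4; zero-pad to 4 bytes: K' = 65 61 00 00.
K' ⊕ ipad = 53 57 36 36.  K' ⊕ opad = 39 3d 5c 5c.
Inner input = (K'⊕ipad) ∥ m = 53 57 36 36 ∥ 6b 76 66 79.
Inner hash: sum = 83+87+54+54+107+118+102+121 = 726; mod 256 = 214 → d6.
Outer input = (K'⊕opad) ∥ inner = 39 3d 5c 5c ∥ d6.
Outer hash (tag): sum = 57+61+92+92+214 = 516; mod 256 = 4 → 04.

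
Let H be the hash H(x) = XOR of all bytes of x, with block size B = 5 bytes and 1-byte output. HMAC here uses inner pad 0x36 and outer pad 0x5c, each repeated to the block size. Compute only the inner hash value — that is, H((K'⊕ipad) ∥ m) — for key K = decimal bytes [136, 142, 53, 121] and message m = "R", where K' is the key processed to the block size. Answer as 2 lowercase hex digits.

2e

Key decimal bytes [136, 142, 53, 121] = 88 8e 35 79 is 4 bytes ≤ B = 5; zero-pad to 5 bytes: K' = 88 8e 35 79 00.
K' ⊕ ipad = be b8 03 4f 36.
Inner input = be b8 03 4f 36 ∥ 52.
Inner hash: XOR be⊕b8⊕03⊕4f⊕36⊕52 = 2e.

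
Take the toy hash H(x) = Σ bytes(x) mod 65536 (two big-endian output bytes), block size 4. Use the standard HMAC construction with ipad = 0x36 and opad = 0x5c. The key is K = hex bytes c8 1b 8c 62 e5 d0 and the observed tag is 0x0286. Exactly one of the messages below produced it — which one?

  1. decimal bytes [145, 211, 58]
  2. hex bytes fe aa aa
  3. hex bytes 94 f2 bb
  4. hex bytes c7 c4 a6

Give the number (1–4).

3

Key hex bytes c8 1b 8c 62 e5 d0 is 6 bytes > B = 4, so hash it first: H(key) = 03 86, then zero-pad to 4 bytes: K' = 03 86 00 00.
K' ⊕ ipad = 35 b0 36 36; K' ⊕ opad = 5f da 5c 5c.
m1: inner = H(35 b0 36 36 91 d3 3a) = 02 ef; tag = H(5f da 5c 5c 02 ef) = 02e2
m2: inner = H(35 b0 36 36 fe aa aa) = 03 a3; tag = H(5f da 5c 5c 03 a3) = 0297
m3: inner = H(35 b0 36 36 94 f2 bb) = 03 92; tag = H(5f da 5c 5c 03 92) = 0286 ← matches
m4: inner = H(35 b0 36 36 c7 c4 a6) = 03 82; tag = H(5f da 5c 5c 03 82) = 0276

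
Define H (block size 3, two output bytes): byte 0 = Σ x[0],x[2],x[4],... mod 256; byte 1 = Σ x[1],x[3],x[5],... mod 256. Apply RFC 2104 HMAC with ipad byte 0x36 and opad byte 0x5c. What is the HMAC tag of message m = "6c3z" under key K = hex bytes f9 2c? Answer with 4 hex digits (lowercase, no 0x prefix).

8452

Key hex bytes f9 2c is 2 bytes ≤ B = 3; zero-pad to 3 bytes: K' = f9 2c 00.
K' ⊕ ipad = cf 1a 36.  K' ⊕ opad = a5 70 5c.
Inner input = (K'⊕ipad) ∥ m = cf 1a 36 ∥ 36 63 33 7a.
Inner hash: even-index sum = 482 mod 256 = 226; odd-index sum = 131 mod 256 = 131 → e2 83.
Outer input = (K'⊕opad) ∥ inner = a5 70 5c ∥ e2 83.
Outer hash (tag): even-index sum = 388 mod 256 = 132; odd-index sum = 338 mod 256 = 82 → 84 52.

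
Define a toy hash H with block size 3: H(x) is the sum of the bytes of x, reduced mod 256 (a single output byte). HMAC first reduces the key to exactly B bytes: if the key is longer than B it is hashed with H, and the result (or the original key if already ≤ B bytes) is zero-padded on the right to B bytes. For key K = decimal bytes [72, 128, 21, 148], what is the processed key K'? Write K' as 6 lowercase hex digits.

710000

|K| = 4 > B = 3, so first hash the key.
H(K): sum = 72+128+21+148 = 369; mod 256 = 113 → 71.
Zero-pad H(K) = 71 to 3 bytes: K' = 71 00 00.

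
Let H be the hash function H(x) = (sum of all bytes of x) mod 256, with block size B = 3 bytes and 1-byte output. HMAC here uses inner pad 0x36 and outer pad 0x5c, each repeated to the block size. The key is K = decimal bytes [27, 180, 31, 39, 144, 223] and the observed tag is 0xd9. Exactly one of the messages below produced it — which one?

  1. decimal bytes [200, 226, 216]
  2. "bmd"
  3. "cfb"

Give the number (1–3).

Key decimal bytes [27, 180, 31, 39, 144, 223] = 1b b4 1f 27 90 df is 6 bytes > B = 3, so hash it first: H(key) = 84, then zero-pad to 3 bytes: K' = 84 00 00.
K' ⊕ ipad = b2 36 36; K' ⊕ opad = d8 5c 5c.
m1: inner = H(b2 36 36 c8 e2 d8) = a0; tag = H(d8 5c 5c a0) = 30
m2: inner = H(b2 36 36 62 6d 64) = 51; tag = H(d8 5c 5c 51) = e1
m3: inner = H(b2 36 36 63 66 62) = 49; tag = H(d8 5c 5c 49) = d9 ← matches

3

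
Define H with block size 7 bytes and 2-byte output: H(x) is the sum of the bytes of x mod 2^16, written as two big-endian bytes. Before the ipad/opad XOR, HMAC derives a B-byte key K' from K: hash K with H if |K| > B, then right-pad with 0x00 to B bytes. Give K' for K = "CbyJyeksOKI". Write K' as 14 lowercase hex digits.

|K| = 11 > B = 7, so first hash the key.
H(K): sum = 67+98+121+74+121+101+107+115+79+75+73 = 1031 → 04 07.
Zero-pad H(K) = 04 07 to 7 bytes: K' = 04 07 00 00 00 00 00.

04070000000000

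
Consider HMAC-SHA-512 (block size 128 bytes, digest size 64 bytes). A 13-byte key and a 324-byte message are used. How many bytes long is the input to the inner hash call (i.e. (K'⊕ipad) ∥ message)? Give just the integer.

452

Key is 13 ≤ 128 bytes, zero-padded: |K'| = 128.
Inner input = (K'⊕ipad) ∥ m → 128 + 324 = 452 bytes.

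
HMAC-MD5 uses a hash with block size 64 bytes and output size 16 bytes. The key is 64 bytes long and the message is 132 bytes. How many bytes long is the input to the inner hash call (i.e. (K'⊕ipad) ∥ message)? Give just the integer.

Key is 64 ≤ 64 bytes, zero-padded: |K'| = 64.
Inner input = (K'⊕ipad) ∥ m → 64 + 132 = 196 bytes.

196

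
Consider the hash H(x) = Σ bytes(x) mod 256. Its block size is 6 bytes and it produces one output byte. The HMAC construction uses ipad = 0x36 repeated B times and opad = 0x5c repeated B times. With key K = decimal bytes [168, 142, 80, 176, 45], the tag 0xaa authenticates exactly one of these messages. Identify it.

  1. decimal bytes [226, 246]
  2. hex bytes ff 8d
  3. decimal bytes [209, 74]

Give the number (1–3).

Key decimal bytes [168, 142, 80, 176, 45] = a8 8e 50 b0 2d is 5 bytes ≤ B = 6; zero-pad to 6 bytes: K' = a8 8e 50 b0 2d 00.
K' ⊕ ipad = 9e b8 66 86 1b 36; K' ⊕ opad = f4 d2 0c ec 71 5c.
m1: inner = H(9e b8 66 86 1b 36 e2 f6) = 6b; tag = H(f4 d2 0c ec 71 5c 6b) = f6
m2: inner = H(9e b8 66 86 1b 36 ff 8d) = 1f; tag = H(f4 d2 0c ec 71 5c 1f) = aa ← matches
m3: inner = H(9e b8 66 86 1b 36 d1 4a) = ae; tag = H(f4 d2 0c ec 71 5c ae) = 39

2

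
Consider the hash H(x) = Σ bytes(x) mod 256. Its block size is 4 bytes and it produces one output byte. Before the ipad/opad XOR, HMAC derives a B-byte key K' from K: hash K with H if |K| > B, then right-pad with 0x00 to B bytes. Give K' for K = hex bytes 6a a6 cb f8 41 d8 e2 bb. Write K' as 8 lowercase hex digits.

|K| = 8 > B = 4, so first hash the key.
H(K): sum = 106+166+203+248+65+216+226+187 = 1417; mod 256 = 137 → 89.
Zero-pad H(K) = 89 to 4 bytes: K' = 89 00 00 00.

89000000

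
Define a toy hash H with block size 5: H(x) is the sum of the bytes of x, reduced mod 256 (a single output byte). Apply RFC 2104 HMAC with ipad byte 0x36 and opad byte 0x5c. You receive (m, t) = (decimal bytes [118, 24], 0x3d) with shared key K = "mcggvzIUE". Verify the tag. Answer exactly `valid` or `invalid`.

invalid

Key "mcggvzIUE" = 6d 63 67 67 76 7a 49 55 45 is 9 bytes > B = 5, so hash it first: H(key) = 71, then zero-pad to 5 bytes: K' = 71 00 00 00 00.
K' ⊕ ipad = 47 36 36 36 36; K' ⊕ opad = 2d 5c 5c 5c 5c.
Inner hash: sum = 71+54+54+54+54+118+24 = 429; mod 256 = 173 → ad.
Outer hash (recomputed tag): sum = 45+92+92+92+92+173 = 586; mod 256 = 74 → 4a.
Recomputed tag = 4a; claimed = 3d → mismatch.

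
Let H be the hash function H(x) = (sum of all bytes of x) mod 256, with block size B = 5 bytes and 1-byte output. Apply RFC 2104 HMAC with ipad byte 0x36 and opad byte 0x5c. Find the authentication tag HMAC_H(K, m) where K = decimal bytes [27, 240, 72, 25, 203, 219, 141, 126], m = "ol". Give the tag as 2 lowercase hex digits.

Key decimal bytes [27, 240, 72, 25, 203, 219, 141, 126] = 1b f0 48 19 cb db 8d 7e is 8 bytes > B = 5, so hash it first: H(key) = 1d, then zero-pad to 5 bytes: K' = 1d 00 00 00 00.
K' ⊕ ipad = 2b 36 36 36 36.  K' ⊕ opad = 41 5c 5c 5c 5c.
Inner input = (K'⊕ipad) ∥ m = 2b 36 36 36 36 ∥ 6f 6c.
Inner hash: sum = 43+54+54+54+54+111+108 = 478; mod 256 = 222 → de.
Outer input = (K'⊕opad) ∥ inner = 41 5c 5c 5c 5c ∥ de.
Outer hash (tag): sum = 65+92+92+92+92+222 = 655; mod 256 = 143 → 8f.

8f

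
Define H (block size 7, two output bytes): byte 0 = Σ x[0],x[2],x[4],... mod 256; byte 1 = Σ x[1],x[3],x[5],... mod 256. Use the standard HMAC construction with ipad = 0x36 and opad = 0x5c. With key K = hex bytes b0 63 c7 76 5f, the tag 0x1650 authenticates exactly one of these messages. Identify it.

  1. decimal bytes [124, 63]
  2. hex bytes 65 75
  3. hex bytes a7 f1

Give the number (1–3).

2

Key hex bytes b0 63 c7 76 5f is 5 bytes ≤ B = 7; zero-pad to 7 bytes: K' = b0 63 c7 76 5f 00 00.
K' ⊕ ipad = 86 55 f1 40 69 36 36; K' ⊕ opad = ec 3f 9b 2a 03 5c 5c.
m1: inner = H(86 55 f1 40 69 36 36 7c 3f) = 55 47; tag = H(ec 3f 9b 2a 03 5c 5c 55 47) = 2d1a
m2: inner = H(86 55 f1 40 69 36 36 65 75) = 8b 30; tag = H(ec 3f 9b 2a 03 5c 5c 8b 30) = 1650 ← matches
m3: inner = H(86 55 f1 40 69 36 36 a7 f1) = 07 72; tag = H(ec 3f 9b 2a 03 5c 5c 07 72) = 58cc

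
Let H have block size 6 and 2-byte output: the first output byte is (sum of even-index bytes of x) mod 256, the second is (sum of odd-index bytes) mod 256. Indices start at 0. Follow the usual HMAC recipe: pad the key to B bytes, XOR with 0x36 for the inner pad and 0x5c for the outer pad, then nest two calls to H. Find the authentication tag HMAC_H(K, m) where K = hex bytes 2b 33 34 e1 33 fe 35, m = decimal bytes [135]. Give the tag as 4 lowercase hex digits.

3796

Key hex bytes 2b 33 34 e1 33 fe 35 is 7 bytes > B = 6, so hash it first: H(key) = c7 12, then zero-pad to 6 bytes: K' = c7 12 00 00 00 00.
K' ⊕ ipad = f1 24 36 36 36 36.  K' ⊕ opad = 9b 4e 5c 5c 5c 5c.
Inner input = (K'⊕ipad) ∥ m = f1 24 36 36 36 36 ∥ 87.
Inner hash: even-index sum = 484 mod 256 = 228; odd-index sum = 144 mod 256 = 144 → e4 90.
Outer input = (K'⊕opad) ∥ inner = 9b 4e 5c 5c 5c 5c ∥ e4 90.
Outer hash (tag): even-index sum = 567 mod 256 = 55; odd-index sum = 406 mod 256 = 150 → 37 96.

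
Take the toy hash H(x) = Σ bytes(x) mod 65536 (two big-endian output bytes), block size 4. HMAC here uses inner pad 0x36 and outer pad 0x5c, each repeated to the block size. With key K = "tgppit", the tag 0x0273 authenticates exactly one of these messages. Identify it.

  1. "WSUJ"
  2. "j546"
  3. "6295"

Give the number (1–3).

Key "tgppit" = 74 67 70 70 69 74 is 6 bytes > B = 4, so hash it first: H(key) = 02 98, then zero-pad to 4 bytes: K' = 02 98 00 00.
K' ⊕ ipad = 34 ae 36 36; K' ⊕ opad = 5e c4 5c 5c.
m1: inner = H(34 ae 36 36 57 53 55 4a) = 02 97; tag = H(5e c4 5c 5c 02 97) = 0273 ← matches
m2: inner = H(34 ae 36 36 6a 35 34 36) = 02 57; tag = H(5e c4 5c 5c 02 57) = 0233
m3: inner = H(34 ae 36 36 36 32 39 35) = 02 24; tag = H(5e c4 5c 5c 02 24) = 0200

1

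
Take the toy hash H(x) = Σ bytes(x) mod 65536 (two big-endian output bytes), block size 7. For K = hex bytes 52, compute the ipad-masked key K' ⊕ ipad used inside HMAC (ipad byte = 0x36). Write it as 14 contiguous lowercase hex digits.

64363636363636

Key hex bytes 52 is 1 byte ≤ B = 7; zero-pad to 7 bytes: K' = 52 00 00 00 00 00 00.
XOR each byte with 0x36: 52⊕36=64, 00⊕36=36, 00⊕36=36, 00⊕36=36, 00⊕36=36, 00⊕36=36, 00⊕36=36.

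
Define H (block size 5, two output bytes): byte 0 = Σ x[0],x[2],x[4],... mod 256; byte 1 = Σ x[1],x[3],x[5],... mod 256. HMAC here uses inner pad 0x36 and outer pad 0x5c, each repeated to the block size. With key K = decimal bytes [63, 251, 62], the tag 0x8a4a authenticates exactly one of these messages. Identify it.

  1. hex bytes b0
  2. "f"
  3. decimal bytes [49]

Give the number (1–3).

Key decimal bytes [63, 251, 62] = 3f fb 3e is 3 bytes ≤ B = 5; zero-pad to 5 bytes: K' = 3f fb 3e 00 00.
K' ⊕ ipad = 09 cd 08 36 36; K' ⊕ opad = 63 a7 62 5c 5c.
m1: inner = H(09 cd 08 36 36 b0) = 47 b3; tag = H(63 a7 62 5c 5c 47 b3) = d44a
m2: inner = H(09 cd 08 36 36 66) = 47 69; tag = H(63 a7 62 5c 5c 47 69) = 8a4a ← matches
m3: inner = H(09 cd 08 36 36 31) = 47 34; tag = H(63 a7 62 5c 5c 47 34) = 554a

2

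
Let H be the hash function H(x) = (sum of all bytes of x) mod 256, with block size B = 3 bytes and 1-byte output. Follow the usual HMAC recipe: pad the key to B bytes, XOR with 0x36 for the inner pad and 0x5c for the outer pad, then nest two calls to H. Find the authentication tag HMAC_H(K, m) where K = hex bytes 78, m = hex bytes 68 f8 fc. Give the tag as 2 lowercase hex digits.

f2

Key hex bytes 78 is 1 byte ≤ B = 3; zero-pad to 3 bytes: K' = 78 00 00.
K' ⊕ ipad = 4e 36 36.  K' ⊕ opad = 24 5c 5c.
Inner input = (K'⊕ipad) ∥ m = 4e 36 36 ∥ 68 f8 fc.
Inner hash: sum = 78+54+54+104+248+252 = 790; mod 256 = 22 → 16.
Outer input = (K'⊕opad) ∥ inner = 24 5c 5c ∥ 16.
Outer hash (tag): sum = 36+92+92+22 = 242 → f2.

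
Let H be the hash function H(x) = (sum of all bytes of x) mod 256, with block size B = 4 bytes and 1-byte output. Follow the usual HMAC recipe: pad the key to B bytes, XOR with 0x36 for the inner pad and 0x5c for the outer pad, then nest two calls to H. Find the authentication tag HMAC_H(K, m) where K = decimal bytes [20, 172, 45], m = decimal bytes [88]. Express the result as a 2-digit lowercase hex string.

Key decimal bytes [20, 172, 45] = 14 ac 2d is 3 bytes ≤ B = 4; zero-pad to 4 bytes: K' = 14 ac 2d 00.
K' ⊕ ipad = 22 9a 1b 36.  K' ⊕ opad = 48 f0 71 5c.
Inner input = (K'⊕ipad) ∥ m = 22 9a 1b 36 ∥ 58.
Inner hash: sum = 34+154+27+54+88 = 357; mod 256 = 101 → 65.
Outer input = (K'⊕opad) ∥ inner = 48 f0 71 5c ∥ 65.
Outer hash (tag): sum = 72+240+113+92+101 = 618; mod 256 = 106 → 6a.

6a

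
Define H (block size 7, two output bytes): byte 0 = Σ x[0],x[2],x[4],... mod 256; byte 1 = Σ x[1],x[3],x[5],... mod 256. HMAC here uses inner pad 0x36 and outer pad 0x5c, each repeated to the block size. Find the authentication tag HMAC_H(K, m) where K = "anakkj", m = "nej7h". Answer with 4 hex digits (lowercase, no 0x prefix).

Key "anakkj" = 61 6e 61 6b 6b 6a is 6 bytes ≤ B = 7; zero-pad to 7 bytes: K' = 61 6e 61 6b 6b 6a 00.
K' ⊕ ipad = 57 58 57 5d 5d 5c 36.  K' ⊕ opad = 3d 32 3d 37 37 36 5c.
Inner input = (K'⊕ipad) ∥ m = 57 58 57 5d 5d 5c 36 ∥ 6e 65 6a 37 68.
Inner hash: even-index sum = 477 mod 256 = 221; odd-index sum = 593 mod 256 = 81 → dd 51.
Outer input = (K'⊕opad) ∥ inner = 3d 32 3d 37 37 36 5c ∥ dd 51.
Outer hash (tag): even-index sum = 350 mod 256 = 94; odd-index sum = 380 mod 256 = 124 → 5e 7c.

5e7c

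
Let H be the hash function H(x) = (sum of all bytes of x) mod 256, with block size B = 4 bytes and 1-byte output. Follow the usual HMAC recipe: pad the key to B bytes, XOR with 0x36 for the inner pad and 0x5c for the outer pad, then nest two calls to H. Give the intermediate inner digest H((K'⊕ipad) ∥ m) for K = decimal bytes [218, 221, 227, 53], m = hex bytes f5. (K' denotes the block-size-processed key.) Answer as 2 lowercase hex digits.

Key decimal bytes [218, 221, 227, 53] = da dd e3 35 is exactly B = 4 bytes: K' = da dd e3 35.
K' ⊕ ipad = ec eb d5 03.
Inner input = ec eb d5 03 ∥ f5.
Inner hash: sum = 236+235+213+3+245 = 932; mod 256 = 164 → a4.

a4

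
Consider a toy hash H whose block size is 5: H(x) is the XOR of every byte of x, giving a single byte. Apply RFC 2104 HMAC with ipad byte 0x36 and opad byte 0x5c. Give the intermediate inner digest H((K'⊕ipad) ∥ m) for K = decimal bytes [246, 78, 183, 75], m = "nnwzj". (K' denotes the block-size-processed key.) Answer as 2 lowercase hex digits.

Key decimal bytes [246, 78, 183, 75] = f6 4e b7 4b is 4 bytes ≤ B = 5; zero-pad to 5 bytes: K' = f6 4e b7 4b 00.
K' ⊕ ipad = c0 78 81 7d 36.
Inner input = c0 78 81 7d 36 ∥ 6e 6e 77 7a 6a.
Inner hash: XOR c0⊕78⊕81⊕7d⊕36⊕6e⊕6e⊕77⊕7a⊕6a = 15.

15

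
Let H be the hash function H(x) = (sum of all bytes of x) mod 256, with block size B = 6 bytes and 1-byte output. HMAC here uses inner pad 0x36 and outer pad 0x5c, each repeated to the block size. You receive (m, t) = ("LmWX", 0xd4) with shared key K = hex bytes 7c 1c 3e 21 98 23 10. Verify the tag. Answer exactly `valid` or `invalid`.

Key hex bytes 7c 1c 3e 21 98 23 10 is 7 bytes > B = 6, so hash it first: H(key) = c2, then zero-pad to 6 bytes: K' = c2 00 00 00 00 00.
K' ⊕ ipad = f4 36 36 36 36 36; K' ⊕ opad = 9e 5c 5c 5c 5c 5c.
Inner hash: sum = 244+54+54+54+54+54+76+109+87+88 = 874; mod 256 = 106 → 6a.
Outer hash (recomputed tag): sum = 158+92+92+92+92+92+106 = 724; mod 256 = 212 → d4.
Recomputed tag = d4; claimed = d4 → match.

valid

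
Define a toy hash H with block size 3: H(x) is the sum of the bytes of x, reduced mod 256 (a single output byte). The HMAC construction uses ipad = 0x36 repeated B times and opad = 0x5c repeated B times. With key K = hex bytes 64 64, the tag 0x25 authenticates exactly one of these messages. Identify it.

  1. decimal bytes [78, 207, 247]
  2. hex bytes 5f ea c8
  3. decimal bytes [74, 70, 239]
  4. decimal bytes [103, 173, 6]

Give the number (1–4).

Key hex bytes 64 64 is 2 bytes ≤ B = 3; zero-pad to 3 bytes: K' = 64 64 00.
K' ⊕ ipad = 52 52 36; K' ⊕ opad = 38 38 5c.
m1: inner = H(52 52 36 4e cf f7) = ee; tag = H(38 38 5c ee) = ba
m2: inner = H(52 52 36 5f ea c8) = eb; tag = H(38 38 5c eb) = b7
m3: inner = H(52 52 36 4a 46 ef) = 59; tag = H(38 38 5c 59) = 25 ← matches
m4: inner = H(52 52 36 67 ad 06) = f4; tag = H(38 38 5c f4) = c0

3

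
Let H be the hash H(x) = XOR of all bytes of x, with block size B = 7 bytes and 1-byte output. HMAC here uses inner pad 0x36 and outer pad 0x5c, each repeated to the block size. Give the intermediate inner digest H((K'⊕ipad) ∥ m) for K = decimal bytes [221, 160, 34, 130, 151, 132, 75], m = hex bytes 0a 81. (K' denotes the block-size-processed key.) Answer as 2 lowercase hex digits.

38

Key decimal bytes [221, 160, 34, 130, 151, 132, 75] = dd a0 22 82 97 84 4b is exactly B = 7 bytes: K' = dd a0 22 82 97 84 4b.
K' ⊕ ipad = eb 96 14 b4 a1 b2 7d.
Inner input = eb 96 14 b4 a1 b2 7d ∥ 0a 81.
Inner hash: XOR eb⊕96⊕14⊕b4⊕a1⊕b2⊕7d⊕0a⊕81 = 38.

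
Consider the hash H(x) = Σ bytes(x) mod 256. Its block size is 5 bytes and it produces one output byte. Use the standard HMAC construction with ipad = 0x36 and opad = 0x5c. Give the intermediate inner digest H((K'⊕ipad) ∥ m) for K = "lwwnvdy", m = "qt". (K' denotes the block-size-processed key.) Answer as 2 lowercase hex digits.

ea

Key "lwwnvdy" = 6c 77 77 6e 76 64 79 is 7 bytes > B = 5, so hash it first: H(key) = 1b, then zero-pad to 5 bytes: K' = 1b 00 00 00 00.
K' ⊕ ipad = 2d 36 36 36 36.
Inner input = 2d 36 36 36 36 ∥ 71 74.
Inner hash: sum = 45+54+54+54+54+113+116 = 490; mod 256 = 234 → ea.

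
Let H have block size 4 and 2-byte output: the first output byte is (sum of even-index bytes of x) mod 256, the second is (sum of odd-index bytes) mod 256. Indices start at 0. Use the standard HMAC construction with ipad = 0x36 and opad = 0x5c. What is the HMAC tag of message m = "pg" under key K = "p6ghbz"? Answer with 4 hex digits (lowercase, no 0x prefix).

766b

Key "p6ghbz" = 70 36 67 68 62 7a is 6 bytes > B = 4, so hash it first: H(key) = 39 18, then zero-pad to 4 bytes: K' = 39 18 00 00.
K' ⊕ ipad = 0f 2e 36 36.  K' ⊕ opad = 65 44 5c 5c.
Inner input = (K'⊕ipad) ∥ m = 0f 2e 36 36 ∥ 70 67.
Inner hash: even-index sum = 181 mod 256 = 181; odd-index sum = 203 mod 256 = 203 → b5 cb.
Outer input = (K'⊕opad) ∥ inner = 65 44 5c 5c ∥ b5 cb.
Outer hash (tag): even-index sum = 374 mod 256 = 118; odd-index sum = 363 mod 256 = 107 → 76 6b.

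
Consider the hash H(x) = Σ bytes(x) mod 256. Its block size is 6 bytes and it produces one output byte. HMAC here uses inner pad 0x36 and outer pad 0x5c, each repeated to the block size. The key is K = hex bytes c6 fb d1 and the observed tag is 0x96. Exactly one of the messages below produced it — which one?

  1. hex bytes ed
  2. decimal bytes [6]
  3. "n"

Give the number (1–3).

Key hex bytes c6 fb d1 is 3 bytes ≤ B = 6; zero-pad to 6 bytes: K' = c6 fb d1 00 00 00.
K' ⊕ ipad = f0 cd e7 36 36 36; K' ⊕ opad = 9a a7 8d 5c 5c 5c.
m1: inner = H(f0 cd e7 36 36 36 ed) = 33; tag = H(9a a7 8d 5c 5c 5c 33) = 15
m2: inner = H(f0 cd e7 36 36 36 06) = 4c; tag = H(9a a7 8d 5c 5c 5c 4c) = 2e
m3: inner = H(f0 cd e7 36 36 36 6e) = b4; tag = H(9a a7 8d 5c 5c 5c b4) = 96 ← matches

3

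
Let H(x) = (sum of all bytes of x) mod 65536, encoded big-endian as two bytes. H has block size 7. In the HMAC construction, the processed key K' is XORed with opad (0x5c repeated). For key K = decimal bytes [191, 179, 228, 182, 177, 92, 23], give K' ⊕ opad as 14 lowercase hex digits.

e3efb8eaed004b

Key decimal bytes [191, 179, 228, 182, 177, 92, 23] = bf b3 e4 b6 b1 5c 17 is exactly B = 7 bytes: K' = bf b3 e4 b6 b1 5c 17.
XOR each byte with 0x5c: bf⊕5c=e3, b3⊕5c=ef, e4⊕5c=b8, b6⊕5c=ea, b1⊕5c=ed, 5c⊕5c=00, 17⊕5c=4b.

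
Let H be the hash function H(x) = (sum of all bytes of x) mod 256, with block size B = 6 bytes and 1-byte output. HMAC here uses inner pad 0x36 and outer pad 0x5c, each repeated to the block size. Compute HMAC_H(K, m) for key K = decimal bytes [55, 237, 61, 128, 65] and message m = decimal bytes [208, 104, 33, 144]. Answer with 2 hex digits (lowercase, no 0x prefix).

Key decimal bytes [55, 237, 61, 128, 65] = 37 ed 3d 80 41 is 5 bytes ≤ B = 6; zero-pad to 6 bytes: K' = 37 ed 3d 80 41 00.
K' ⊕ ipad = 01 db 0b b6 77 36.  K' ⊕ opad = 6b b1 61 dc 1d 5c.
Inner input = (K'⊕ipad) ∥ m = 01 db 0b b6 77 36 ∥ d0 68 21 90.
Inner hash: sum = 1+219+11+182+119+54+208+104+33+144 = 1075; mod 256 = 51 → 33.
Outer input = (K'⊕opad) ∥ inner = 6b b1 61 dc 1d 5c ∥ 33.
Outer hash (tag): sum = 107+177+97+220+29+92+51 = 773; mod 256 = 5 → 05.

05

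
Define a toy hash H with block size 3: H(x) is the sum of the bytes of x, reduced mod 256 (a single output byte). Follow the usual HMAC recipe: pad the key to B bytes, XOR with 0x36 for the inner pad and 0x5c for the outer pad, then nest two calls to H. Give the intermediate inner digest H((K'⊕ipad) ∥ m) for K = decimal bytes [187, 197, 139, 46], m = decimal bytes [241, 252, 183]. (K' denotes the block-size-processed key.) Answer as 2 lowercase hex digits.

1f

Key decimal bytes [187, 197, 139, 46] = bb c5 8b 2e is 4 bytes > B = 3, so hash it first: H(key) = 39, then zero-pad to 3 bytes: K' = 39 00 00.
K' ⊕ ipad = 0f 36 36.
Inner input = 0f 36 36 ∥ f1 fc b7.
Inner hash: sum = 15+54+54+241+252+183 = 799; mod 256 = 31 → 1f.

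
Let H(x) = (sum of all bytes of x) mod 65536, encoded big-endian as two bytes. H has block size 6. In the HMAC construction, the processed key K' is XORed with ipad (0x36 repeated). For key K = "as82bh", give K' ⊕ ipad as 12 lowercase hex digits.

57450e04545e

Key "as82bh" = 61 73 38 32 62 68 is exactly B = 6 bytes: K' = 61 73 38 32 62 68.
XOR each byte with 0x36: 61⊕36=57, 73⊕36=45, 38⊕36=0e, 32⊕36=04, 62⊕36=54, 68⊕36=5e.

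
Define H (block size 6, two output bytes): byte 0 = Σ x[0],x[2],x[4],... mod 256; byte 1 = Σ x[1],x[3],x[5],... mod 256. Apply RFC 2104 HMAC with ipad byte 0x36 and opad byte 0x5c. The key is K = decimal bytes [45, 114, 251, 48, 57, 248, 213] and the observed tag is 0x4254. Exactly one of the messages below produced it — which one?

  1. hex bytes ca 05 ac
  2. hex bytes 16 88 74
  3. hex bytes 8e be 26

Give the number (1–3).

3

Key decimal bytes [45, 114, 251, 48, 57, 248, 213] = 2d 72 fb 30 39 f8 d5 is 7 bytes > B = 6, so hash it first: H(key) = 36 9a, then zero-pad to 6 bytes: K' = 36 9a 00 00 00 00.
K' ⊕ ipad = 00 ac 36 36 36 36; K' ⊕ opad = 6a c6 5c 5c 5c 5c.
m1: inner = H(00 ac 36 36 36 36 ca 05 ac) = e2 1d; tag = H(6a c6 5c 5c 5c 5c e2 1d) = 049b
m2: inner = H(00 ac 36 36 36 36 16 88 74) = f6 a0; tag = H(6a c6 5c 5c 5c 5c f6 a0) = 181e
m3: inner = H(00 ac 36 36 36 36 8e be 26) = 20 d6; tag = H(6a c6 5c 5c 5c 5c 20 d6) = 4254 ← matches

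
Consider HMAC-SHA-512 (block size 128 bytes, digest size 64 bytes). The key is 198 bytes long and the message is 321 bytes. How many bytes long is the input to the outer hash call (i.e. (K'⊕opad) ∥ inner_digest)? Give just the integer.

192

Key is 198 > 128 bytes, so it is hashed to 64 bytes then zero-padded to 128: |K'| = 128.
Outer input = (K'⊕opad) ∥ H(inner) → 128 + 64 = 192 bytes.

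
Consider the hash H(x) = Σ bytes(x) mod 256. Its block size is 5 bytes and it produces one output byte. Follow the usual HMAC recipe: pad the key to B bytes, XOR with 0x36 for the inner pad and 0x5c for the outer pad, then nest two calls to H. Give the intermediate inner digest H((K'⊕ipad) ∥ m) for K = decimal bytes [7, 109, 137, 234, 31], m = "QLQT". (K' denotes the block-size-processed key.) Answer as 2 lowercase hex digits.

Key decimal bytes [7, 109, 137, 234, 31] = 07 6d 89 ea 1f is exactly B = 5 bytes: K' = 07 6d 89 ea 1f.
K' ⊕ ipad = 31 5b bf dc 29.
Inner input = 31 5b bf dc 29 ∥ 51 4c 51 54.
Inner hash: sum = 49+91+191+220+41+81+76+81+84 = 914; mod 256 = 146 → 92.

92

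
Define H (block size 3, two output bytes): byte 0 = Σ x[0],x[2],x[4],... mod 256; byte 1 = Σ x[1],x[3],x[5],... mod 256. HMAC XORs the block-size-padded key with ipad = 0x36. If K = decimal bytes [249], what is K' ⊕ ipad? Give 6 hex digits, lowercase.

cf3636

Key decimal bytes [249] = f9 is 1 byte ≤ B = 3; zero-pad to 3 bytes: K' = f9 00 00.
XOR each byte with 0x36: f9⊕36=cf, 00⊕36=36, 00⊕36=36.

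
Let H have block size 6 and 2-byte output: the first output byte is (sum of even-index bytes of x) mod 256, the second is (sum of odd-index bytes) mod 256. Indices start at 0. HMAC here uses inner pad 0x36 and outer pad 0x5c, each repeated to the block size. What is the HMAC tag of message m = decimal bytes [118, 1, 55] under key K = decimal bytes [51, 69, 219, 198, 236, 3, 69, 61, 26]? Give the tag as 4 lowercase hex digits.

45b9

Key decimal bytes [51, 69, 219, 198, 236, 3, 69, 61, 26] = 33 45 db c6 ec 03 45 3d 1a is 9 bytes > B = 6, so hash it first: H(key) = 59 4b, then zero-pad to 6 bytes: K' = 59 4b 00 00 00 00.
K' ⊕ ipad = 6f 7d 36 36 36 36.  K' ⊕ opad = 05 17 5c 5c 5c 5c.
Inner input = (K'⊕ipad) ∥ m = 6f 7d 36 36 36 36 ∥ 76 01 37.
Inner hash: even-index sum = 392 mod 256 = 136; odd-index sum = 234 mod 256 = 234 → 88 ea.
Outer input = (K'⊕opad) ∥ inner = 05 17 5c 5c 5c 5c ∥ 88 ea.
Outer hash (tag): even-index sum = 325 mod 256 = 69; odd-index sum = 441 mod 256 = 185 → 45 b9.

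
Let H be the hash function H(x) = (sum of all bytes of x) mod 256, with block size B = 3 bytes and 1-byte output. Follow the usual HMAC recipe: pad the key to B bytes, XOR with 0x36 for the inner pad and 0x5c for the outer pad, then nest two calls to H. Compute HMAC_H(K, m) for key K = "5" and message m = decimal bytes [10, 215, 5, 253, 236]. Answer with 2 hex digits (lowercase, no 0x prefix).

5f

Key "5" = 35 is 1 byte ≤ B = 3; zero-pad to 3 bytes: K' = 35 00 00.
K' ⊕ ipad = 03 36 36.  K' ⊕ opad = 69 5c 5c.
Inner input = (K'⊕ipad) ∥ m = 03 36 36 ∥ 0a d7 05 fd ec.
Inner hash: sum = 3+54+54+10+215+5+253+236 = 830; mod 256 = 62 → 3e.
Outer input = (K'⊕opad) ∥ inner = 69 5c 5c ∥ 3e.
Outer hash (tag): sum = 105+92+92+62 = 351; mod 256 = 95 → 5f.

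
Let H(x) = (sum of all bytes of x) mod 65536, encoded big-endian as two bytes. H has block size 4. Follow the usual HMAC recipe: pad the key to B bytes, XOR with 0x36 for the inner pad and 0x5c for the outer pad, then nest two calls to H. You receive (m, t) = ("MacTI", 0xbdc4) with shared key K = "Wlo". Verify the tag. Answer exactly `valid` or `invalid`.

Key "Wlo" = 57 6c 6f is 3 bytes ≤ B = 4; zero-pad to 4 bytes: K' = 57 6c 6f 00.
K' ⊕ ipad = 61 5a 59 36; K' ⊕ opad = 0b 30 33 5c.
Inner hash: sum = 97+90+89+54+77+97+99+84+73 = 760 → 02 f8.
Outer hash (recomputed tag): sum = 11+48+51+92+2+248 = 452 → 01 c4.
Recomputed tag = 01c4; claimed = bdc4 → mismatch.

invalid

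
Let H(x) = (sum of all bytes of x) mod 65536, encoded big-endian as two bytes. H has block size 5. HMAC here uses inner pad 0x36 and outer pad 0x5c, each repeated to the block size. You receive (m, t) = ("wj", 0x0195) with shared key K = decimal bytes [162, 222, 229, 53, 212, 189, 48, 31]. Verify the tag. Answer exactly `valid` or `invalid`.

valid

Key decimal bytes [162, 222, 229, 53, 212, 189, 48, 31] = a2 de e5 35 d4 bd 30 1f is 8 bytes > B = 5, so hash it first: H(key) = 04 7a, then zero-pad to 5 bytes: K' = 04 7a 00 00 00.
K' ⊕ ipad = 32 4c 36 36 36; K' ⊕ opad = 58 26 5c 5c 5c.
Inner hash: sum = 50+76+54+54+54+119+106 = 513 → 02 01.
Outer hash (recomputed tag): sum = 88+38+92+92+92+2+1 = 405 → 01 95.
Recomputed tag = 0195; claimed = 0195 → match.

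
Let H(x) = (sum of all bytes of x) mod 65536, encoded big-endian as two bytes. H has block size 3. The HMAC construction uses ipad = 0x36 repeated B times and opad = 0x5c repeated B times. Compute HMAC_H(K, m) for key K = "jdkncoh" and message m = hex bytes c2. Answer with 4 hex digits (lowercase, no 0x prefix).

Key "jdkncoh" = 6a 64 6b 6e 63 6f 68 is 7 bytes > B = 3, so hash it first: H(key) = 02 e1, then zero-pad to 3 bytes: K' = 02 e1 00.
K' ⊕ ipad = 34 d7 36.  K' ⊕ opad = 5e bd 5c.
Inner input = (K'⊕ipad) ∥ m = 34 d7 36 ∥ c2.
Inner hash: sum = 52+215+54+194 = 515 → 02 03.
Outer input = (K'⊕opad) ∥ inner = 5e bd 5c ∥ 02 03.
Outer hash (tag): sum = 94+189+92+2+3 = 380 → 01 7c.

017c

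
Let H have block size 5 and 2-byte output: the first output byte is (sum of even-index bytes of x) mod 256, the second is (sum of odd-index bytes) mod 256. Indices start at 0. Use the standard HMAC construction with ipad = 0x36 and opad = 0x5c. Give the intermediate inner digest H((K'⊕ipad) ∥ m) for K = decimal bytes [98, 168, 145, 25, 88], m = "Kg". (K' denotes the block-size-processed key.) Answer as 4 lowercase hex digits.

d018

Key decimal bytes [98, 168, 145, 25, 88] = 62 a8 91 19 58 is exactly B = 5 bytes: K' = 62 a8 91 19 58.
K' ⊕ ipad = 54 9e a7 2f 6e.
Inner input = 54 9e a7 2f 6e ∥ 4b 67.
Inner hash: even-index sum = 464 mod 256 = 208; odd-index sum = 280 mod 256 = 24 → d0 18.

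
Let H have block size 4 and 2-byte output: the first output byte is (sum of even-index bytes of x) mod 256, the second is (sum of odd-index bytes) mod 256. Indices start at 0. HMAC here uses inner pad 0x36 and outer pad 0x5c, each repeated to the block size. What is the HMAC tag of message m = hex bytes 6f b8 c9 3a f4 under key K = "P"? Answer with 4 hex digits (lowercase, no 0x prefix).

3016

Key "P" = 50 is 1 byte ≤ B = 4; zero-pad to 4 bytes: K' = 50 00 00 00.
K' ⊕ ipad = 66 36 36 36.  K' ⊕ opad = 0c 5c 5c 5c.
Inner input = (K'⊕ipad) ∥ m = 66 36 36 36 ∥ 6f b8 c9 3a f4.
Inner hash: even-index sum = 712 mod 256 = 200; odd-index sum = 350 mod 256 = 94 → c8 5e.
Outer input = (K'⊕opad) ∥ inner = 0c 5c 5c 5c ∥ c8 5e.
Outer hash (tag): even-index sum = 304 mod 256 = 48; odd-index sum = 278 mod 256 = 22 → 30 16.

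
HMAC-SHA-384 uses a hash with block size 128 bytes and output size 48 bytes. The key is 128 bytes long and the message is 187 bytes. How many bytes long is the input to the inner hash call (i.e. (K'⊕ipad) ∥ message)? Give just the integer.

Key is 128 ≤ 128 bytes, zero-padded: |K'| = 128.
Inner input = (K'⊕ipad) ∥ m → 128 + 187 = 315 bytes.

315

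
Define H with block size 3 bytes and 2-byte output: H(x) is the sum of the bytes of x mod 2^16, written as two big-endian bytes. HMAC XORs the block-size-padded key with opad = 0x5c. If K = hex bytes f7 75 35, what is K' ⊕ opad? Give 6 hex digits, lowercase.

ab2969

Key hex bytes f7 75 35 is exactly B = 3 bytes: K' = f7 75 35.
XOR each byte with 0x5c: f7⊕5c=ab, 75⊕5c=29, 35⊕5c=69.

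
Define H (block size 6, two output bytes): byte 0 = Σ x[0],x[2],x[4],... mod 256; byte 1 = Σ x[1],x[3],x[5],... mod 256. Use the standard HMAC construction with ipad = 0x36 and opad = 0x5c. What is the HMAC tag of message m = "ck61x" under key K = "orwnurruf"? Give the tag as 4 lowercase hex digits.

Key "orwnurruf" = 6f 72 77 6e 75 72 72 75 66 is 9 bytes > B = 6, so hash it first: H(key) = 33 c7, then zero-pad to 6 bytes: K' = 33 c7 00 00 00 00.
K' ⊕ ipad = 05 f1 36 36 36 36.  K' ⊕ opad = 6f 9b 5c 5c 5c 5c.
Inner input = (K'⊕ipad) ∥ m = 05 f1 36 36 36 36 ∥ 63 6b 36 31 78.
Inner hash: even-index sum = 386 mod 256 = 130; odd-index sum = 505 mod 256 = 249 → 82 f9.
Outer input = (K'⊕opad) ∥ inner = 6f 9b 5c 5c 5c 5c ∥ 82 f9.
Outer hash (tag): even-index sum = 425 mod 256 = 169; odd-index sum = 588 mod 256 = 76 → a9 4c.

a94c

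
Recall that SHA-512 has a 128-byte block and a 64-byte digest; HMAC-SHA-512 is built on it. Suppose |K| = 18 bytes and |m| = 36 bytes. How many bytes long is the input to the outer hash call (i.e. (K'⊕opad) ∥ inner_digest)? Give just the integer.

192

Key is 18 ≤ 128 bytes, zero-padded: |K'| = 128.
Outer input = (K'⊕opad) ∥ H(inner) → 128 + 64 = 192 bytes.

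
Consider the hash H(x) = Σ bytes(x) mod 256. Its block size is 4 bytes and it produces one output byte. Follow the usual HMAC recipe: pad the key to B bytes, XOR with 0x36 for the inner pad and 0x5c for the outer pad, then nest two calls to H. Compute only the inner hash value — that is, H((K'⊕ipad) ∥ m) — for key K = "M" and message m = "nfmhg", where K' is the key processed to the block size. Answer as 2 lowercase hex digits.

Key "M" = 4d is 1 byte ≤ B = 4; zero-pad to 4 bytes: K' = 4d 00 00 00.
K' ⊕ ipad = 7b 36 36 36.
Inner input = 7b 36 36 36 ∥ 6e 66 6d 68 67.
Inner hash: sum = 123+54+54+54+110+102+109+104+103 = 813; mod 256 = 45 → 2d.

2d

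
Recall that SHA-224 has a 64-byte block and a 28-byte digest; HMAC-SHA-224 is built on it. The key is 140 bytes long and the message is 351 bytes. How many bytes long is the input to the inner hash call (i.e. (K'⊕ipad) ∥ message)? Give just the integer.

415

Key is 140 > 64 bytes, so it is hashed to 28 bytes then zero-padded to 64: |K'| = 64.
Inner input = (K'⊕ipad) ∥ m → 64 + 351 = 415 bytes.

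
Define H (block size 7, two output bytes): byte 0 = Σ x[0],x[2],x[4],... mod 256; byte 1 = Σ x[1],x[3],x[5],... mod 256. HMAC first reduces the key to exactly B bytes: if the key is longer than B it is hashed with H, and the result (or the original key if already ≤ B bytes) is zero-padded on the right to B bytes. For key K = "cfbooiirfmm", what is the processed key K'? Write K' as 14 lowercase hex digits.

|K| = 11 > B = 7, so first hash the key.
H(K): even-index sum = 624 mod 256 = 112; odd-index sum = 541 mod 256 = 29 → 70 1d.
Zero-pad H(K) = 70 1d to 7 bytes: K' = 70 1d 00 00 00 00 00.

701d0000000000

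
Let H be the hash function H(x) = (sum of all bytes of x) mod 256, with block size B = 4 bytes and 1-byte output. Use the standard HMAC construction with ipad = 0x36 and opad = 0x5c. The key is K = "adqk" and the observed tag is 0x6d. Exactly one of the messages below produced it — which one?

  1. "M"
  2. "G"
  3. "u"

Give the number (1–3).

Key "adqk" = 61 64 71 6b is exactly B = 4 bytes: K' = 61 64 71 6b.
K' ⊕ ipad = 57 52 47 5d; K' ⊕ opad = 3d 38 2d 37.
m1: inner = H(57 52 47 5d 4d) = 9a; tag = H(3d 38 2d 37 9a) = 73
m2: inner = H(57 52 47 5d 47) = 94; tag = H(3d 38 2d 37 94) = 6d ← matches
m3: inner = H(57 52 47 5d 75) = c2; tag = H(3d 38 2d 37 c2) = 9b

2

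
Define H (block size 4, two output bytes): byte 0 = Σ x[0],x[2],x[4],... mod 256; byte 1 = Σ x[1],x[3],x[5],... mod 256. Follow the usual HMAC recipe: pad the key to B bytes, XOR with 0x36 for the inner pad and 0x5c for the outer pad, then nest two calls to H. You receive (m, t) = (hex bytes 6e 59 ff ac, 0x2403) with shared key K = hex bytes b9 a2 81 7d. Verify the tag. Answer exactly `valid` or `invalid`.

Key hex bytes b9 a2 81 7d is exactly B = 4 bytes: K' = b9 a2 81 7d.
K' ⊕ ipad = 8f 94 b7 4b; K' ⊕ opad = e5 fe dd 21.
Inner hash: even-index sum = 691 mod 256 = 179; odd-index sum = 484 mod 256 = 228 → b3 e4.
Outer hash (recomputed tag): even-index sum = 629 mod 256 = 117; odd-index sum = 515 mod 256 = 3 → 75 03.
Recomputed tag = 7503; claimed = 2403 → mismatch.

invalid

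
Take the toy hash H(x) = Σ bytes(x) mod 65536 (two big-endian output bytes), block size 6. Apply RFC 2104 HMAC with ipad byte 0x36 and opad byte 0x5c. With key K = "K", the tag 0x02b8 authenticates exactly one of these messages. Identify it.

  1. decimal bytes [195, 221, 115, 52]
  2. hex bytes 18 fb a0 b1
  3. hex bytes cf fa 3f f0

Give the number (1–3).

1

Key "K" = 4b is 1 byte ≤ B = 6; zero-pad to 6 bytes: K' = 4b 00 00 00 00 00.
K' ⊕ ipad = 7d 36 36 36 36 36; K' ⊕ opad = 17 5c 5c 5c 5c 5c.
m1: inner = H(7d 36 36 36 36 36 c3 dd 73 34) = 03 d2; tag = H(17 5c 5c 5c 5c 5c 03 d2) = 02b8 ← matches
m2: inner = H(7d 36 36 36 36 36 18 fb a0 b1) = 03 ef; tag = H(17 5c 5c 5c 5c 5c 03 ef) = 02d5
m3: inner = H(7d 36 36 36 36 36 cf fa 3f f0) = 04 83; tag = H(17 5c 5c 5c 5c 5c 04 83) = 026a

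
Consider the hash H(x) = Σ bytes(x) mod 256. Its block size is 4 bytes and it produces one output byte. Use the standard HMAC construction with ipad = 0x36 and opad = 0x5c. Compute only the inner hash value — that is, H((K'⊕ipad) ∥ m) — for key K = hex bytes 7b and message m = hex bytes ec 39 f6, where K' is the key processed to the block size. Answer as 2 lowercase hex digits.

0a

Key hex bytes 7b is 1 byte ≤ B = 4; zero-pad to 4 bytes: K' = 7b 00 00 00.
K' ⊕ ipad = 4d 36 36 36.
Inner input = 4d 36 36 36 ∥ ec 39 f6.
Inner hash: sum = 77+54+54+54+236+57+246 = 778; mod 256 = 10 → 0a.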